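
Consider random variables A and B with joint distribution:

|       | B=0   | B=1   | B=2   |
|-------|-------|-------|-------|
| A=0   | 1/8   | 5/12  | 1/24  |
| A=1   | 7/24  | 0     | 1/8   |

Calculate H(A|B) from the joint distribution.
Marginal P(B) (column sums):
  P(B=0) = 1/8 + 7/24 = 5/12
  P(B=1) = 5/12 + 0 = 5/12
  P(B=2) = 1/24 + 1/8 = 1/6

H(A|B) = -Σ P(A,B)·log₂ P(A|B), where P(A|B) = P(A,B) / P(B)
  (cells with P(A,B) = 0 contribute 0)
  (A=0,B=0): P(A|B) = (1/8)/(5/12) = 3/10;  -(1/8)·log₂(3/10) = 0.2171
  (A=0,B=1): P(A|B) = (5/12)/(5/12) = 1;  -(5/12)·log₂(1) = 0.0000
  (A=0,B=2): P(A|B) = (1/24)/(1/6) = 1/4;  -(1/24)·log₂(1/4) = 0.0833
  (A=1,B=0): P(A|B) = (7/24)/(5/12) = 7/10;  -(7/24)·log₂(7/10) = 0.1501
  (A=1,B=2): P(A|B) = (1/8)/(1/6) = 3/4;  -(1/8)·log₂(3/4) = 0.0519
H(A|B) = 0.2171 + 0.0000 + 0.0833 + 0.1501 + 0.0519
  = 0.5024 bits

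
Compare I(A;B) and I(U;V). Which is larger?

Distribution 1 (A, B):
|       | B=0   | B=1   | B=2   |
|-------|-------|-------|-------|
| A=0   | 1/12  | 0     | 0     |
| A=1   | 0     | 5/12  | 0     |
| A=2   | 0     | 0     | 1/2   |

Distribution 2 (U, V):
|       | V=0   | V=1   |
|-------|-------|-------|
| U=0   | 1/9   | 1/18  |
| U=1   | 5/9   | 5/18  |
Distribution 1 (A, B):
Marginal P(A) (row sums):
  P(A=0) = 1/12 + 0 + 0 = 1/12
  P(A=1) = 0 + 5/12 + 0 = 5/12
  P(A=2) = 0 + 0 + 1/2 = 1/2
Marginal P(B) (column sums):
  P(B=0) = 1/12 + 0 + 0 = 1/12
  P(B=1) = 0 + 5/12 + 0 = 5/12
  P(B=2) = 0 + 0 + 1/2 = 1/2

H(A) = -[(1/12)·log₂(1/12) + (5/12)·log₂(5/12) + (1/2)·log₂(1/2)]
  = 0.2987 + 0.5263 + 0.5000
  = 1.3250 bits
H(B) = -[(1/12)·log₂(1/12) + (5/12)·log₂(5/12) + (1/2)·log₂(1/2)]
  = 0.2987 + 0.5263 + 0.5000
  = 1.3250 bits
H(A,B) = -[(1/12)·log₂(1/12) + (5/12)·log₂(5/12) + (1/2)·log₂(1/2)]
  = 0.2987 + 0.5263 + 0.5000
  = 1.3250 bits

I(A;B) = H(A) + H(B) - H(A,B)
  = 1.3250 + 1.3250 - 1.3250
  = 1.3250 bits

Distribution 2 (U, V):
Marginal P(U) (row sums):
  P(U=0) = 1/9 + 1/18 = 1/6
  P(U=1) = 5/9 + 5/18 = 5/6
Marginal P(V) (column sums):
  P(V=0) = 1/9 + 5/9 = 2/3
  P(V=1) = 1/18 + 5/18 = 1/3

H(U) = -[(1/6)·log₂(1/6) + (5/6)·log₂(5/6)]
  = 0.4308 + 0.2192
  = 0.6500 bits
H(V) = -[(2/3)·log₂(2/3) + (1/3)·log₂(1/3)]
  = 0.3900 + 0.5283
  = 0.9183 bits
H(U,V) = -[(1/9)·log₂(1/9) + (1/18)·log₂(1/18) + (5/9)·log₂(5/9) + (5/18)·log₂(5/18)]
  = 0.3522 + 0.2317 + 0.4711 + 0.5133
  = 1.5683 bits

I(U;V) = H(U) + H(V) - H(U,V)
  = 0.6500 + 0.9183 - 1.5683
  = 0.0000 bits

I(A;B) = 1.3250 bits > I(U;V) = 0.0000 bits, so (A, B) has the higher mutual information (stronger dependence).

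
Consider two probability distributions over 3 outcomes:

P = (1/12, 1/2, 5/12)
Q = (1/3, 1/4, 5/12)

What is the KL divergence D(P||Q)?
D(P||Q) = Σ P(i) log₂(P(i)/Q(i))
  i=0: (1/12) × log₂((1/12)/(1/3)) = (1/12) × log₂(1/4) = -0.1667
  i=1: (1/2) × log₂((1/2)/(1/4)) = (1/2) × log₂(2) = 0.5000
  i=2: (5/12) × log₂((5/12)/(5/12)) = (5/12) × log₂(1) = 0.0000
D(P||Q) = -0.1667 + 0.5000 + 0.0000
  = 0.3333 bits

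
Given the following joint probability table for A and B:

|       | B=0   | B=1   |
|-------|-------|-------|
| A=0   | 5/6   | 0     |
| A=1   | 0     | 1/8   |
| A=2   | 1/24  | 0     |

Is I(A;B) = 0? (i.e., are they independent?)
Marginal P(A) (row sums):
  P(A=0) = 5/6 + 0 = 5/6
  P(A=1) = 0 + 1/8 = 1/8
  P(A=2) = 1/24 + 0 = 1/24
Marginal P(B) (column sums):
  P(B=0) = 5/6 + 0 + 1/24 = 7/8
  P(B=1) = 0 + 1/8 + 0 = 1/8

A and B are independent iff P(A=i,B=j) = P(A=i)·P(B=j) for every cell.
  P(A=0)·P(B=0) = 5/6 × 7/8 = 35/48, but P(A=0,B=0) = 5/6 ✗

No, A and B are not independent. Quantitatively, I(A;B) > 0:

H(A) = -[(5/6)·log₂(5/6) + (1/8)·log₂(1/8) + (1/24)·log₂(1/24)]
  = 0.2192 + 0.3750 + 0.1910
  = 0.7852 bits
H(B) = -[(7/8)·log₂(7/8) + (1/8)·log₂(1/8)]
  = 0.1686 + 0.3750
  = 0.5436 bits
H(A,B) = -[(5/6)·log₂(5/6) + (1/8)·log₂(1/8) + (1/24)·log₂(1/24)]
  = 0.2192 + 0.3750 + 0.1910
  = 0.7852 bits
I(A;B) = H(A) + H(B) - H(A,B) = 0.7852 + 0.5436 - 0.7852 = 0.5436 bits > 0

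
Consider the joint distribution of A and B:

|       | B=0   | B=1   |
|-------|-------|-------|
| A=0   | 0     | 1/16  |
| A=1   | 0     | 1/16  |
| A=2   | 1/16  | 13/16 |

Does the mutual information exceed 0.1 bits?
Marginal P(A) (row sums):
  P(A=0) = 0 + 1/16 = 1/16
  P(A=1) = 0 + 1/16 = 1/16
  P(A=2) = 1/16 + 13/16 = 7/8
Marginal P(B) (column sums):
  P(B=0) = 0 + 0 + 1/16 = 1/16
  P(B=1) = 1/16 + 1/16 + 13/16 = 15/16

H(A) = -[(1/16)·log₂(1/16) + (1/16)·log₂(1/16) + (7/8)·log₂(7/8)]
  = 0.2500 + 0.2500 + 0.1686
  = 0.6686 bits
H(B) = -[(1/16)·log₂(1/16) + (15/16)·log₂(15/16)]
  = 0.2500 + 0.0873
  = 0.3373 bits
H(A,B) = -[(1/16)·log₂(1/16) + (1/16)·log₂(1/16) + (1/16)·log₂(1/16) + (13/16)·log₂(13/16)]
  = 0.2500 + 0.2500 + 0.2500 + 0.2434
  = 0.9934 bits

I(A;B) = H(A) + H(B) - H(A,B)
  = 0.6686 + 0.3373 - 0.9934
  = 0.0125 bits

No. I(A;B) = 0.0125 bits, which is ≤ 0.1 bits.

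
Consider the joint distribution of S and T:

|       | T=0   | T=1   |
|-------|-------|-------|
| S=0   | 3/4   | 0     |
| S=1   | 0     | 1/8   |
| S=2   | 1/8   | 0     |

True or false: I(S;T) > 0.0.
Marginal P(S) (row sums):
  P(S=0) = 3/4 + 0 = 3/4
  P(S=1) = 0 + 1/8 = 1/8
  P(S=2) = 1/8 + 0 = 1/8
Marginal P(T) (column sums):
  P(T=0) = 3/4 + 0 + 1/8 = 7/8
  P(T=1) = 0 + 1/8 + 0 = 1/8

H(S) = -[(3/4)·log₂(3/4) + (1/8)·log₂(1/8) + (1/8)·log₂(1/8)]
  = 0.3113 + 0.3750 + 0.3750
  = 1.0613 bits
H(T) = -[(7/8)·log₂(7/8) + (1/8)·log₂(1/8)]
  = 0.1686 + 0.3750
  = 0.5436 bits
H(S,T) = -[(3/4)·log₂(3/4) + (1/8)·log₂(1/8) + (1/8)·log₂(1/8)]
  = 0.3113 + 0.3750 + 0.3750
  = 1.0613 bits

I(S;T) = H(S) + H(T) - H(S,T)
  = 1.0613 + 0.5436 - 1.0613
  = 0.5436 bits

True. I(S;T) = 0.5436 bits, which is > 0.0 bits.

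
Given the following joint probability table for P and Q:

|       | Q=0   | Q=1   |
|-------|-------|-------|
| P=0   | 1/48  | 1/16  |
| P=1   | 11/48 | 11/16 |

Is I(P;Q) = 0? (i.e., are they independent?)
Marginal P(P) (row sums):
  P(P=0) = 1/48 + 1/16 = 1/12
  P(P=1) = 11/48 + 11/16 = 11/12
Marginal P(Q) (column sums):
  P(Q=0) = 1/48 + 11/48 = 1/4
  P(Q=1) = 1/16 + 11/16 = 3/4

P and Q are independent iff P(P=i,Q=j) = P(P=i)·P(Q=j) for every cell.
  P(P=0)·P(Q=0) = 1/12 × 1/4 = 1/48 = P(P=0,Q=0) ✓
  P(P=0)·P(Q=1) = 1/12 × 3/4 = 1/16 = P(P=0,Q=1) ✓
  P(P=1)·P(Q=0) = 11/12 × 1/4 = 11/48 = P(P=1,Q=0) ✓
  P(P=1)·P(Q=1) = 11/12 × 3/4 = 11/16 = P(P=1,Q=1) ✓

Yes, P and Q are independent: every cell factors, so I(P;Q) = 0 bits.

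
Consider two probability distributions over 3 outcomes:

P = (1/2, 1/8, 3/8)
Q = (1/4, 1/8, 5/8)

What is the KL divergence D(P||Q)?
D(P||Q) = Σ P(i) log₂(P(i)/Q(i))
  i=0: (1/2) × log₂((1/2)/(1/4)) = (1/2) × log₂(2) = 0.5000
  i=1: (1/8) × log₂((1/8)/(1/8)) = (1/8) × log₂(1) = 0.0000
  i=2: (3/8) × log₂((3/8)/(5/8)) = (3/8) × log₂(3/5) = -0.2764
D(P||Q) = 0.5000 + 0.0000 - 0.2764
  = 0.2236 bits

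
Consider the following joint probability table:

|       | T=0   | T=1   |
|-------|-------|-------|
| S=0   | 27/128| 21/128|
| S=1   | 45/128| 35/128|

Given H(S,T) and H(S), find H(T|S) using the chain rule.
From the chain rule: H(S,T) = H(S) + H(T|S)
Therefore: H(T|S) = H(S,T) - H(S)

H(S,T) = -[(27/128)·log₂(27/128) + (21/128)·log₂(21/128) + (45/128)·log₂(45/128) + (35/128)·log₂(35/128)]
  = 0.4736 + 0.4278 + 0.5302 + 0.5115
  = 1.9431 bits
Marginal P(S) (row sums):
  P(S=0) = 27/128 + 21/128 = 3/8
  P(S=1) = 45/128 + 35/128 = 5/8
H(S) = -[(3/8)·log₂(3/8) + (5/8)·log₂(5/8)]
  = 0.5306 + 0.4238
  = 0.9544 bits

H(T|S) = 1.9431 - 0.9544 = 0.9887 bits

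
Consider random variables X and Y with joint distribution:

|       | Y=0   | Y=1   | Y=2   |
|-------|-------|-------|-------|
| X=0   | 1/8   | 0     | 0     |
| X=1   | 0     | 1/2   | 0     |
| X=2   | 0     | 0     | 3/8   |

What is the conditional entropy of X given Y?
Marginal P(Y) (column sums):
  P(Y=0) = 1/8 + 0 + 0 = 1/8
  P(Y=1) = 0 + 1/2 + 0 = 1/2
  P(Y=2) = 0 + 0 + 3/8 = 3/8

H(X|Y) = -Σ P(X,Y)·log₂ P(X|Y), where P(X|Y) = P(X,Y) / P(Y)
  (cells with P(X,Y) = 0 contribute 0)
  (X=0,Y=0): P(X|Y) = (1/8)/(1/8) = 1;  -(1/8)·log₂(1) = 0.0000
  (X=1,Y=1): P(X|Y) = (1/2)/(1/2) = 1;  -(1/2)·log₂(1) = 0.0000
  (X=2,Y=2): P(X|Y) = (3/8)/(3/8) = 1;  -(3/8)·log₂(1) = 0.0000
H(X|Y) = 0.0000 + 0.0000 + 0.0000
  = 0.0000 bits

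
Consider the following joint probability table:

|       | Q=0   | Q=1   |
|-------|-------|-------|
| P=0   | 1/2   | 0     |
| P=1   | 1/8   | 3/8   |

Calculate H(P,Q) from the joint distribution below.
H(P,Q) = -Σ P(P,Q) log₂ P(P,Q), summed over the non-zero cells:
H(P,Q) = -[(1/2)·log₂(1/2) + (1/8)·log₂(1/8) + (3/8)·log₂(3/8)]
  = 0.5000 + 0.3750 + 0.5306
  = 1.4056 bits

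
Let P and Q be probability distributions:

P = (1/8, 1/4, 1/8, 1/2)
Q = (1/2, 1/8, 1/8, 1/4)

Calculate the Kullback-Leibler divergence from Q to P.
D(P||Q) = Σ P(i) log₂(P(i)/Q(i))
  i=0: (1/8) × log₂((1/8)/(1/2)) = (1/8) × log₂(1/4) = -0.2500
  i=1: (1/4) × log₂((1/4)/(1/8)) = (1/4) × log₂(2) = 0.2500
  i=2: (1/8) × log₂((1/8)/(1/8)) = (1/8) × log₂(1) = 0.0000
  i=3: (1/2) × log₂((1/2)/(1/4)) = (1/2) × log₂(2) = 0.5000
D(P||Q) = -0.2500 + 0.2500 + 0.0000 + 0.5000
  = 0.5000 bits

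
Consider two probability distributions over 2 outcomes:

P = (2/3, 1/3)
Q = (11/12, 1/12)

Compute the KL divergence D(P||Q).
D(P||Q) = Σ P(i) log₂(P(i)/Q(i))
  i=0: (2/3) × log₂((2/3)/(11/12)) = (2/3) × log₂(8/11) = -0.3063
  i=1: (1/3) × log₂((1/3)/(1/12)) = (1/3) × log₂(4) = 0.6667
D(P||Q) = -0.3063 + 0.6667
  = 0.3604 bits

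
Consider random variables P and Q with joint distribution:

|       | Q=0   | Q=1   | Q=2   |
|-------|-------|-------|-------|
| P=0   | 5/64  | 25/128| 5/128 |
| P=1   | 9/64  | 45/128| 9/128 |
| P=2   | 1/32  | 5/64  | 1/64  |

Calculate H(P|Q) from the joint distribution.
Marginal P(Q) (column sums):
  P(Q=0) = 5/64 + 9/64 + 1/32 = 1/4
  P(Q=1) = 25/128 + 45/128 + 5/64 = 5/8
  P(Q=2) = 5/128 + 9/128 + 1/64 = 1/8

H(P|Q) = -Σ P(P,Q)·log₂ P(P|Q), where P(P|Q) = P(P,Q) / P(Q)
  (P=0,Q=0): P(P|Q) = (5/64)/(1/4) = 5/16;  -(5/64)·log₂(5/16) = 0.1311
  (P=0,Q=1): P(P|Q) = (25/128)/(5/8) = 5/16;  -(25/128)·log₂(5/16) = 0.3277
  (P=0,Q=2): P(P|Q) = (5/128)/(1/8) = 5/16;  -(5/128)·log₂(5/16) = 0.0655
  (P=1,Q=0): P(P|Q) = (9/64)/(1/4) = 9/16;  -(9/64)·log₂(9/16) = 0.1167
  (P=1,Q=1): P(P|Q) = (45/128)/(5/8) = 9/16;  -(45/128)·log₂(9/16) = 0.2918
  (P=1,Q=2): P(P|Q) = (9/128)/(1/8) = 9/16;  -(9/128)·log₂(9/16) = 0.0584
  (P=2,Q=0): P(P|Q) = (1/32)/(1/4) = 1/8;  -(1/32)·log₂(1/8) = 0.0938
  (P=2,Q=1): P(P|Q) = (5/64)/(5/8) = 1/8;  -(5/64)·log₂(1/8) = 0.2344
  (P=2,Q=2): P(P|Q) = (1/64)/(1/8) = 1/8;  -(1/64)·log₂(1/8) = 0.0469
H(P|Q) = 0.1311 + 0.3277 + 0.0655 + 0.1167 + 0.2918 + 0.0584 + 0.0938 + 0.2344 + 0.0469
  = 1.3663 bits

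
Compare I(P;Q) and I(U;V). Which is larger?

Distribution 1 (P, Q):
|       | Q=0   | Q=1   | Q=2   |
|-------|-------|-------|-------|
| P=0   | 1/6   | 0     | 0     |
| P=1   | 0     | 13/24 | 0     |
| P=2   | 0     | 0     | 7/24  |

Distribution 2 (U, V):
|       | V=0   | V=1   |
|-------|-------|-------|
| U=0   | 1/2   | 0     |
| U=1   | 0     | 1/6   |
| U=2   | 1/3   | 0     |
Distribution 1 (P, Q):
Marginal P(P) (row sums):
  P(P=0) = 1/6 + 0 + 0 = 1/6
  P(P=1) = 0 + 13/24 + 0 = 13/24
  P(P=2) = 0 + 0 + 7/24 = 7/24
Marginal P(Q) (column sums):
  P(Q=0) = 1/6 + 0 + 0 = 1/6
  P(Q=1) = 0 + 13/24 + 0 = 13/24
  P(Q=2) = 0 + 0 + 7/24 = 7/24

H(P) = -[(1/6)·log₂(1/6) + (13/24)·log₂(13/24) + (7/24)·log₂(7/24)]
  = 0.4308 + 0.4791 + 0.5185
  = 1.4284 bits
H(Q) = -[(1/6)·log₂(1/6) + (13/24)·log₂(13/24) + (7/24)·log₂(7/24)]
  = 0.4308 + 0.4791 + 0.5185
  = 1.4284 bits
H(P,Q) = -[(1/6)·log₂(1/6) + (13/24)·log₂(13/24) + (7/24)·log₂(7/24)]
  = 0.4308 + 0.4791 + 0.5185
  = 1.4284 bits

I(P;Q) = H(P) + H(Q) - H(P,Q)
  = 1.4284 + 1.4284 - 1.4284
  = 1.4284 bits

Distribution 2 (U, V):
Marginal P(U) (row sums):
  P(U=0) = 1/2 + 0 = 1/2
  P(U=1) = 0 + 1/6 = 1/6
  P(U=2) = 1/3 + 0 = 1/3
Marginal P(V) (column sums):
  P(V=0) = 1/2 + 0 + 1/3 = 5/6
  P(V=1) = 0 + 1/6 + 0 = 1/6

H(U) = -[(1/2)·log₂(1/2) + (1/6)·log₂(1/6) + (1/3)·log₂(1/3)]
  = 0.5000 + 0.4308 + 0.5283
  = 1.4591 bits
H(V) = -[(5/6)·log₂(5/6) + (1/6)·log₂(1/6)]
  = 0.2192 + 0.4308
  = 0.6500 bits
H(U,V) = -[(1/2)·log₂(1/2) + (1/6)·log₂(1/6) + (1/3)·log₂(1/3)]
  = 0.5000 + 0.4308 + 0.5283
  = 1.4591 bits

I(U;V) = H(U) + H(V) - H(U,V)
  = 1.4591 + 0.6500 - 1.4591
  = 0.6500 bits

I(P;Q) = 1.4284 bits > I(U;V) = 0.6500 bits, so (P, Q) has the higher mutual information (stronger dependence).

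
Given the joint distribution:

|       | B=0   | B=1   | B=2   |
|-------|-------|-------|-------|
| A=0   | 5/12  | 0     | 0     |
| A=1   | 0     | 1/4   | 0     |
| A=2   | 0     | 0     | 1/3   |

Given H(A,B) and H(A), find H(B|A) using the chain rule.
From the chain rule: H(A,B) = H(A) + H(B|A)
Therefore: H(B|A) = H(A,B) - H(A)

H(A,B) = -[(5/12)·log₂(5/12) + (1/4)·log₂(1/4) + (1/3)·log₂(1/3)]
  = 0.5263 + 0.5000 + 0.5283
  = 1.5546 bits
Marginal P(A) (row sums):
  P(A=0) = 5/12 + 0 + 0 = 5/12
  P(A=1) = 0 + 1/4 + 0 = 1/4
  P(A=2) = 0 + 0 + 1/3 = 1/3
H(A) = -[(5/12)·log₂(5/12) + (1/4)·log₂(1/4) + (1/3)·log₂(1/3)]
  = 0.5263 + 0.5000 + 0.5283
  = 1.5546 bits

H(B|A) = 1.5546 - 1.5546 = 0.0000 bits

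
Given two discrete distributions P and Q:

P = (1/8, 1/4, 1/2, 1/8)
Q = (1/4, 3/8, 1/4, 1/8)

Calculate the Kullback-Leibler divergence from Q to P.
D(P||Q) = Σ P(i) log₂(P(i)/Q(i))
  i=0: (1/8) × log₂((1/8)/(1/4)) = (1/8) × log₂(1/2) = -0.1250
  i=1: (1/4) × log₂((1/4)/(3/8)) = (1/4) × log₂(2/3) = -0.1462
  i=2: (1/2) × log₂((1/2)/(1/4)) = (1/2) × log₂(2) = 0.5000
  i=3: (1/8) × log₂((1/8)/(1/8)) = (1/8) × log₂(1) = 0.0000
D(P||Q) = -0.1250 - 0.1462 + 0.5000 + 0.0000
  = 0.2288 bits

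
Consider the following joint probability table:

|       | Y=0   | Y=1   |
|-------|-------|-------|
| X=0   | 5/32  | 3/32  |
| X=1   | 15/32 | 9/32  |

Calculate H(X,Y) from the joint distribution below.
H(X,Y) = -Σ P(X,Y) log₂ P(X,Y), summed over the non-zero cells:
H(X,Y) = -[(5/32)·log₂(5/32) + (3/32)·log₂(3/32) + (15/32)·log₂(15/32) + (9/32)·log₂(9/32)]
  = 0.4184 + 0.3202 + 0.5124 + 0.5147
  = 1.7657 bits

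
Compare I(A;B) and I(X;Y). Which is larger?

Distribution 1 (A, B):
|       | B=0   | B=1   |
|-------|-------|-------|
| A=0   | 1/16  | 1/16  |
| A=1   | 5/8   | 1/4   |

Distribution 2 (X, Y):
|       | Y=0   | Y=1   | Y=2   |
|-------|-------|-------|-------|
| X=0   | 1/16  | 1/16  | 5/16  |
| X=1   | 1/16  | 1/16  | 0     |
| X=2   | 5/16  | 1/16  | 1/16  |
Distribution 1 (A, B):
Marginal P(A) (row sums):
  P(A=0) = 1/16 + 1/16 = 1/8
  P(A=1) = 5/8 + 1/4 = 7/8
Marginal P(B) (column sums):
  P(B=0) = 1/16 + 5/8 = 11/16
  P(B=1) = 1/16 + 1/4 = 5/16

H(A) = -[(1/8)·log₂(1/8) + (7/8)·log₂(7/8)]
  = 0.3750 + 0.1686
  = 0.5436 bits
H(B) = -[(11/16)·log₂(11/16) + (5/16)·log₂(5/16)]
  = 0.3716 + 0.5244
  = 0.8960 bits
H(A,B) = -[(1/16)·log₂(1/16) + (1/16)·log₂(1/16) + (5/8)·log₂(5/8) + (1/4)·log₂(1/4)]
  = 0.2500 + 0.2500 + 0.4238 + 0.5000
  = 1.4238 bits

I(A;B) = H(A) + H(B) - H(A,B)
  = 0.5436 + 0.8960 - 1.4238
  = 0.0158 bits

Distribution 2 (X, Y):
Marginal P(X) (row sums):
  P(X=0) = 1/16 + 1/16 + 5/16 = 7/16
  P(X=1) = 1/16 + 1/16 + 0 = 1/8
  P(X=2) = 5/16 + 1/16 + 1/16 = 7/16
Marginal P(Y) (column sums):
  P(Y=0) = 1/16 + 1/16 + 5/16 = 7/16
  P(Y=1) = 1/16 + 1/16 + 1/16 = 3/16
  P(Y=2) = 5/16 + 0 + 1/16 = 3/8

H(X) = -[(7/16)·log₂(7/16) + (1/8)·log₂(1/8) + (7/16)·log₂(7/16)]
  = 0.5218 + 0.3750 + 0.5218
  = 1.4186 bits
H(Y) = -[(7/16)·log₂(7/16) + (3/16)·log₂(3/16) + (3/8)·log₂(3/8)]
  = 0.5218 + 0.4528 + 0.5306
  = 1.5052 bits
H(X,Y) = -[(1/16)·log₂(1/16) + (1/16)·log₂(1/16) + (5/16)·log₂(5/16) + (1/16)·log₂(1/16) + (1/16)·log₂(1/16) + (5/16)·log₂(5/16) + (1/16)·log₂(1/16) + (1/16)·log₂(1/16)]
  = 0.2500 + 0.2500 + 0.5244 + 0.2500 + 0.2500 + 0.5244 + 0.2500 + 0.2500
  = 2.5488 bits

I(X;Y) = H(X) + H(Y) - H(X,Y)
  = 1.4186 + 1.5052 - 2.5488
  = 0.3750 bits

I(X;Y) = 0.3750 bits > I(A;B) = 0.0158 bits, so (X, Y) has the higher mutual information (stronger dependence).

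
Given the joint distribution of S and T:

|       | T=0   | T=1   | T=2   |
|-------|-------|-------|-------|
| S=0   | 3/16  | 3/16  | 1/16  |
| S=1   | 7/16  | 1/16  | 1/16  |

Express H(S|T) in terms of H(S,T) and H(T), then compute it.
H(S|T) = H(S,T) - H(T)

Marginal P(T) (column sums):
  P(T=0) = 3/16 + 7/16 = 5/8
  P(T=1) = 3/16 + 1/16 = 1/4
  P(T=2) = 1/16 + 1/16 = 1/8

H(S,T) = -[(3/16)·log₂(3/16) + (3/16)·log₂(3/16) + (1/16)·log₂(1/16) + (7/16)·log₂(7/16) + (1/16)·log₂(1/16) + (1/16)·log₂(1/16)]
  = 0.4528 + 0.4528 + 0.2500 + 0.5218 + 0.2500 + 0.2500
  = 2.1774 bits
H(T) = -[(5/8)·log₂(5/8) + (1/4)·log₂(1/4) + (1/8)·log₂(1/8)]
  = 0.4238 + 0.5000 + 0.3750
  = 1.2988 bits

H(S|T) = 2.1774 - 1.2988 = 0.8786 bits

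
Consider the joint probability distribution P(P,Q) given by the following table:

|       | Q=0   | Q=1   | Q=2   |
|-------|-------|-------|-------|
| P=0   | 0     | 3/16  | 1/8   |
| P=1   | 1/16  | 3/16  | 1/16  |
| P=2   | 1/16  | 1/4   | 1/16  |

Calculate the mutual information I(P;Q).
Marginal P(P) (row sums):
  P(P=0) = 0 + 3/16 + 1/8 = 5/16
  P(P=1) = 1/16 + 3/16 + 1/16 = 5/16
  P(P=2) = 1/16 + 1/4 + 1/16 = 3/8
Marginal P(Q) (column sums):
  P(Q=0) = 0 + 1/16 + 1/16 = 1/8
  P(Q=1) = 3/16 + 3/16 + 1/4 = 5/8
  P(Q=2) = 1/8 + 1/16 + 1/16 = 1/4

H(P) = -[(5/16)·log₂(5/16) + (5/16)·log₂(5/16) + (3/8)·log₂(3/8)]
  = 0.5244 + 0.5244 + 0.5306
  = 1.5794 bits
H(Q) = -[(1/8)·log₂(1/8) + (5/8)·log₂(5/8) + (1/4)·log₂(1/4)]
  = 0.3750 + 0.4238 + 0.5000
  = 1.2988 bits
H(P,Q) = -[(3/16)·log₂(3/16) + (1/8)·log₂(1/8) + (1/16)·log₂(1/16) + (3/16)·log₂(3/16) + (1/16)·log₂(1/16) + (1/16)·log₂(1/16) + (1/4)·log₂(1/4) + (1/16)·log₂(1/16)]
  = 0.4528 + 0.3750 + 0.2500 + 0.4528 + 0.2500 + 0.2500 + 0.5000 + 0.2500
  = 2.7806 bits

I(P;Q) = H(P) + H(Q) - H(P,Q)
  = 1.5794 + 1.2988 - 2.7806
  = 0.0976 bits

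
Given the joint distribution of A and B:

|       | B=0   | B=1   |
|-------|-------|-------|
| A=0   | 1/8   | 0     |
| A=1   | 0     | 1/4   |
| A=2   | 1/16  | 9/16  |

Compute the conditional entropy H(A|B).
Marginal P(B) (column sums):
  P(B=0) = 1/8 + 0 + 1/16 = 3/16
  P(B=1) = 0 + 1/4 + 9/16 = 13/16

H(A|B) = -Σ P(A,B)·log₂ P(A|B), where P(A|B) = P(A,B) / P(B)
  (cells with P(A,B) = 0 contribute 0)
  (A=0,B=0): P(A|B) = (1/8)/(3/16) = 2/3;  -(1/8)·log₂(2/3) = 0.0731
  (A=1,B=1): P(A|B) = (1/4)/(13/16) = 4/13;  -(1/4)·log₂(4/13) = 0.4251
  (A=2,B=0): P(A|B) = (1/16)/(3/16) = 1/3;  -(1/16)·log₂(1/3) = 0.0991
  (A=2,B=1): P(A|B) = (9/16)/(13/16) = 9/13;  -(9/16)·log₂(9/13) = 0.2984
H(A|B) = 0.0731 + 0.4251 + 0.0991 + 0.2984
  = 0.8957 bits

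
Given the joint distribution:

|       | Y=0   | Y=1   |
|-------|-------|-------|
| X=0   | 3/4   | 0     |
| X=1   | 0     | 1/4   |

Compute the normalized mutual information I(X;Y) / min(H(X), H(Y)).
Marginal P(X) (row sums):
  P(X=0) = 3/4 + 0 = 3/4
  P(X=1) = 0 + 1/4 = 1/4
Marginal P(Y) (column sums):
  P(Y=0) = 3/4 + 0 = 3/4
  P(Y=1) = 0 + 1/4 = 1/4

H(X) = -[(3/4)·log₂(3/4) + (1/4)·log₂(1/4)]
  = 0.3113 + 0.5000
  = 0.8113 bits
H(Y) = -[(3/4)·log₂(3/4) + (1/4)·log₂(1/4)]
  = 0.3113 + 0.5000
  = 0.8113 bits
H(X,Y) = -[(3/4)·log₂(3/4) + (1/4)·log₂(1/4)]
  = 0.3113 + 0.5000
  = 0.8113 bits

I(X;Y) = H(X) + H(Y) - H(X,Y)
  = 0.8113 + 0.8113 - 0.8113
  = 0.8113 bits

min(H(X), H(Y)) = min(0.8113, 0.8113) = 0.8113 bits
Normalized MI = 0.8113 / 0.8113 = 1.0000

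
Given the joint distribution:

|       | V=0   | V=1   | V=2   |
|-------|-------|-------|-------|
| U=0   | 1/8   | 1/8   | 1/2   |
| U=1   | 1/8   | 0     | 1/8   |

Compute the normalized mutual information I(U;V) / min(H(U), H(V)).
Marginal P(U) (row sums):
  P(U=0) = 1/8 + 1/8 + 1/2 = 3/4
  P(U=1) = 1/8 + 0 + 1/8 = 1/4
Marginal P(V) (column sums):
  P(V=0) = 1/8 + 1/8 = 1/4
  P(V=1) = 1/8 + 0 = 1/8
  P(V=2) = 1/2 + 1/8 = 5/8

H(U) = -[(3/4)·log₂(3/4) + (1/4)·log₂(1/4)]
  = 0.3113 + 0.5000
  = 0.8113 bits
H(V) = -[(1/4)·log₂(1/4) + (1/8)·log₂(1/8) + (5/8)·log₂(5/8)]
  = 0.5000 + 0.3750 + 0.4238
  = 1.2988 bits
H(U,V) = -[(1/8)·log₂(1/8) + (1/8)·log₂(1/8) + (1/2)·log₂(1/2) + (1/8)·log₂(1/8) + (1/8)·log₂(1/8)]
  = 0.3750 + 0.3750 + 0.5000 + 0.3750 + 0.3750
  = 2.0000 bits

I(U;V) = H(U) + H(V) - H(U,V)
  = 0.8113 + 1.2988 - 2.0000
  = 0.1101 bits

min(H(U), H(V)) = min(0.8113, 1.2988) = 0.8113 bits
Normalized MI = 0.1101 / 0.8113 = 0.1357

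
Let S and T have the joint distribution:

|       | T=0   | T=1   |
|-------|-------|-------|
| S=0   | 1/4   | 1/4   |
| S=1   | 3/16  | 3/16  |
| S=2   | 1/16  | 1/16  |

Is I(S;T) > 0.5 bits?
Marginal P(S) (row sums):
  P(S=0) = 1/4 + 1/4 = 1/2
  P(S=1) = 3/16 + 3/16 = 3/8
  P(S=2) = 1/16 + 1/16 = 1/8
Marginal P(T) (column sums):
  P(T=0) = 1/4 + 3/16 + 1/16 = 1/2
  P(T=1) = 1/4 + 3/16 + 1/16 = 1/2

H(S) = -[(1/2)·log₂(1/2) + (3/8)·log₂(3/8) + (1/8)·log₂(1/8)]
  = 0.5000 + 0.5306 + 0.3750
  = 1.4056 bits
H(T) = -[(1/2)·log₂(1/2) + (1/2)·log₂(1/2)]
  = 0.5000 + 0.5000
  = 1.0000 bits
H(S,T) = -[(1/4)·log₂(1/4) + (1/4)·log₂(1/4) + (3/16)·log₂(3/16) + (3/16)·log₂(3/16) + (1/16)·log₂(1/16) + (1/16)·log₂(1/16)]
  = 0.5000 + 0.5000 + 0.4528 + 0.4528 + 0.2500 + 0.2500
  = 2.4056 bits

I(S;T) = H(S) + H(T) - H(S,T)
  = 1.4056 + 1.0000 - 2.4056
  = 0.0000 bits

No. I(S;T) = 0.0000 bits, which is ≤ 0.5 bits.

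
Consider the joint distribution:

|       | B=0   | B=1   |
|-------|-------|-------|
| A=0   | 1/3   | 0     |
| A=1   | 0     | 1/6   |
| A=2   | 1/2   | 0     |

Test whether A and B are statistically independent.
Marginal P(A) (row sums):
  P(A=0) = 1/3 + 0 = 1/3
  P(A=1) = 0 + 1/6 = 1/6
  P(A=2) = 1/2 + 0 = 1/2
Marginal P(B) (column sums):
  P(B=0) = 1/3 + 0 + 1/2 = 5/6
  P(B=1) = 0 + 1/6 + 0 = 1/6

A and B are independent iff P(A=i,B=j) = P(A=i)·P(B=j) for every cell.
  P(A=0)·P(B=0) = 1/3 × 5/6 = 5/18, but P(A=0,B=0) = 1/3 ✗

No, A and B are not independent. Quantitatively, I(A;B) > 0:

H(A) = -[(1/3)·log₂(1/3) + (1/6)·log₂(1/6) + (1/2)·log₂(1/2)]
  = 0.5283 + 0.4308 + 0.5000
  = 1.4591 bits
H(B) = -[(5/6)·log₂(5/6) + (1/6)·log₂(1/6)]
  = 0.2192 + 0.4308
  = 0.6500 bits
H(A,B) = -[(1/3)·log₂(1/3) + (1/6)·log₂(1/6) + (1/2)·log₂(1/2)]
  = 0.5283 + 0.4308 + 0.5000
  = 1.4591 bits
I(A;B) = H(A) + H(B) - H(A,B) = 1.4591 + 0.6500 - 1.4591 = 0.6500 bits > 0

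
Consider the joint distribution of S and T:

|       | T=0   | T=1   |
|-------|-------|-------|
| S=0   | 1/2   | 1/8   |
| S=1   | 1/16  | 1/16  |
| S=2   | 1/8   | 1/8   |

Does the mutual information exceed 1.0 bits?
Marginal P(S) (row sums):
  P(S=0) = 1/2 + 1/8 = 5/8
  P(S=1) = 1/16 + 1/16 = 1/8
  P(S=2) = 1/8 + 1/8 = 1/4
Marginal P(T) (column sums):
  P(T=0) = 1/2 + 1/16 + 1/8 = 11/16
  P(T=1) = 1/8 + 1/16 + 1/8 = 5/16

H(S) = -[(5/8)·log₂(5/8) + (1/8)·log₂(1/8) + (1/4)·log₂(1/4)]
  = 0.4238 + 0.3750 + 0.5000
  = 1.2988 bits
H(T) = -[(11/16)·log₂(11/16) + (5/16)·log₂(5/16)]
  = 0.3716 + 0.5244
  = 0.8960 bits
H(S,T) = -[(1/2)·log₂(1/2) + (1/8)·log₂(1/8) + (1/16)·log₂(1/16) + (1/16)·log₂(1/16) + (1/8)·log₂(1/8) + (1/8)·log₂(1/8)]
  = 0.5000 + 0.3750 + 0.2500 + 0.2500 + 0.3750 + 0.3750
  = 2.1250 bits

I(S;T) = H(S) + H(T) - H(S,T)
  = 1.2988 + 0.8960 - 2.1250
  = 0.0698 bits

No. I(S;T) = 0.0698 bits, which is ≤ 1.0 bits.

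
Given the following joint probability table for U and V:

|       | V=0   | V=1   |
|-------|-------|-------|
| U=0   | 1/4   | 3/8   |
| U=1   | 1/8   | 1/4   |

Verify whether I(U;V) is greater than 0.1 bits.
Marginal P(U) (row sums):
  P(U=0) = 1/4 + 3/8 = 5/8
  P(U=1) = 1/8 + 1/4 = 3/8
Marginal P(V) (column sums):
  P(V=0) = 1/4 + 1/8 = 3/8
  P(V=1) = 3/8 + 1/4 = 5/8

H(U) = -[(5/8)·log₂(5/8) + (3/8)·log₂(3/8)]
  = 0.4238 + 0.5306
  = 0.9544 bits
H(V) = -[(3/8)·log₂(3/8) + (5/8)·log₂(5/8)]
  = 0.5306 + 0.4238
  = 0.9544 bits
H(U,V) = -[(1/4)·log₂(1/4) + (3/8)·log₂(3/8) + (1/8)·log₂(1/8) + (1/4)·log₂(1/4)]
  = 0.5000 + 0.5306 + 0.3750 + 0.5000
  = 1.9056 bits

I(U;V) = H(U) + H(V) - H(U,V)
  = 0.9544 + 0.9544 - 1.9056
  = 0.0032 bits

No. I(U;V) = 0.0032 bits, which is ≤ 0.1 bits.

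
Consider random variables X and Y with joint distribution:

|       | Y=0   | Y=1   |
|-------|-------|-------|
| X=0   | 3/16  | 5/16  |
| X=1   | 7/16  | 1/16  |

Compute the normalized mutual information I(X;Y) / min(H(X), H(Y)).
Marginal P(X) (row sums):
  P(X=0) = 3/16 + 5/16 = 1/2
  P(X=1) = 7/16 + 1/16 = 1/2
Marginal P(Y) (column sums):
  P(Y=0) = 3/16 + 7/16 = 5/8
  P(Y=1) = 5/16 + 1/16 = 3/8

H(X) = -[(1/2)·log₂(1/2) + (1/2)·log₂(1/2)]
  = 0.5000 + 0.5000
  = 1.0000 bits
H(Y) = -[(5/8)·log₂(5/8) + (3/8)·log₂(3/8)]
  = 0.4238 + 0.5306
  = 0.9544 bits
H(X,Y) = -[(3/16)·log₂(3/16) + (5/16)·log₂(5/16) + (7/16)·log₂(7/16) + (1/16)·log₂(1/16)]
  = 0.4528 + 0.5244 + 0.5218 + 0.2500
  = 1.7490 bits

I(X;Y) = H(X) + H(Y) - H(X,Y)
  = 1.0000 + 0.9544 - 1.7490
  = 0.2054 bits

min(H(X), H(Y)) = min(1.0000, 0.9544) = 0.9544 bits
Normalized MI = 0.2054 / 0.9544 = 0.2152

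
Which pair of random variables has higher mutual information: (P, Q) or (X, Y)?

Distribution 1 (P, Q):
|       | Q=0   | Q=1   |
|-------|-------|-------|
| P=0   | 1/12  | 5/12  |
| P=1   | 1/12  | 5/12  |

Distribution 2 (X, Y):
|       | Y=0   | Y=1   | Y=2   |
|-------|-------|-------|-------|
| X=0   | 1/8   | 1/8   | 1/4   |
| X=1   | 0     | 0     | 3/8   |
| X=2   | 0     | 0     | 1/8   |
Distribution 1 (P, Q):
Marginal P(P) (row sums):
  P(P=0) = 1/12 + 5/12 = 1/2
  P(P=1) = 1/12 + 5/12 = 1/2
Marginal P(Q) (column sums):
  P(Q=0) = 1/12 + 1/12 = 1/6
  P(Q=1) = 5/12 + 5/12 = 5/6

H(P) = -[(1/2)·log₂(1/2) + (1/2)·log₂(1/2)]
  = 0.5000 + 0.5000
  = 1.0000 bits
H(Q) = -[(1/6)·log₂(1/6) + (5/6)·log₂(5/6)]
  = 0.4308 + 0.2192
  = 0.6500 bits
H(P,Q) = -[(1/12)·log₂(1/12) + (5/12)·log₂(5/12) + (1/12)·log₂(1/12) + (5/12)·log₂(5/12)]
  = 0.2987 + 0.5263 + 0.2987 + 0.5263
  = 1.6500 bits

I(P;Q) = H(P) + H(Q) - H(P,Q)
  = 1.0000 + 0.6500 - 1.6500
  = 0.0000 bits

Distribution 2 (X, Y):
Marginal P(X) (row sums):
  P(X=0) = 1/8 + 1/8 + 1/4 = 1/2
  P(X=1) = 0 + 0 + 3/8 = 3/8
  P(X=2) = 0 + 0 + 1/8 = 1/8
Marginal P(Y) (column sums):
  P(Y=0) = 1/8 + 0 + 0 = 1/8
  P(Y=1) = 1/8 + 0 + 0 = 1/8
  P(Y=2) = 1/4 + 3/8 + 1/8 = 3/4

H(X) = -[(1/2)·log₂(1/2) + (3/8)·log₂(3/8) + (1/8)·log₂(1/8)]
  = 0.5000 + 0.5306 + 0.3750
  = 1.4056 bits
H(Y) = -[(1/8)·log₂(1/8) + (1/8)·log₂(1/8) + (3/4)·log₂(3/4)]
  = 0.3750 + 0.3750 + 0.3113
  = 1.0613 bits
H(X,Y) = -[(1/8)·log₂(1/8) + (1/8)·log₂(1/8) + (1/4)·log₂(1/4) + (3/8)·log₂(3/8) + (1/8)·log₂(1/8)]
  = 0.3750 + 0.3750 + 0.5000 + 0.5306 + 0.3750
  = 2.1556 bits

I(X;Y) = H(X) + H(Y) - H(X,Y)
  = 1.4056 + 1.0613 - 2.1556
  = 0.3113 bits

I(X;Y) = 0.3113 bits > I(P;Q) = 0.0000 bits, so (X, Y) has the higher mutual information (stronger dependence).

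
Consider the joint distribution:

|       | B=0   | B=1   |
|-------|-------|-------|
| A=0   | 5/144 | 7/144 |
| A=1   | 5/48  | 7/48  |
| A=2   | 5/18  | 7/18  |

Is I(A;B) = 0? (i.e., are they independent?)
Marginal P(A) (row sums):
  P(A=0) = 5/144 + 7/144 = 1/12
  P(A=1) = 5/48 + 7/48 = 1/4
  P(A=2) = 5/18 + 7/18 = 2/3
Marginal P(B) (column sums):
  P(B=0) = 5/144 + 5/48 + 5/18 = 5/12
  P(B=1) = 7/144 + 7/48 + 7/18 = 7/12

A and B are independent iff P(A=i,B=j) = P(A=i)·P(B=j) for every cell.
  P(A=0)·P(B=0) = 1/12 × 5/12 = 5/144 = P(A=0,B=0) ✓
  P(A=0)·P(B=1) = 1/12 × 7/12 = 7/144 = P(A=0,B=1) ✓
  P(A=1)·P(B=0) = 1/4 × 5/12 = 5/48 = P(A=1,B=0) ✓
  P(A=1)·P(B=1) = 1/4 × 7/12 = 7/48 = P(A=1,B=1) ✓
  P(A=2)·P(B=0) = 2/3 × 5/12 = 5/18 = P(A=2,B=0) ✓
  P(A=2)·P(B=1) = 2/3 × 7/12 = 7/18 = P(A=2,B=1) ✓

Yes, A and B are independent: every cell factors, so I(A;B) = 0 bits.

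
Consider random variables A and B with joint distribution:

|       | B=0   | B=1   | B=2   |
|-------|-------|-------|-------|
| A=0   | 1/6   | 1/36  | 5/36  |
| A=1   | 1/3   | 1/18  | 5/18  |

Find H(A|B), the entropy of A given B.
Marginal P(B) (column sums):
  P(B=0) = 1/6 + 1/3 = 1/2
  P(B=1) = 1/36 + 1/18 = 1/12
  P(B=2) = 5/36 + 5/18 = 5/12

H(A|B) = -Σ P(A,B)·log₂ P(A|B), where P(A|B) = P(A,B) / P(B)
  (A=0,B=0): P(A|B) = (1/6)/(1/2) = 1/3;  -(1/6)·log₂(1/3) = 0.2642
  (A=0,B=1): P(A|B) = (1/36)/(1/12) = 1/3;  -(1/36)·log₂(1/3) = 0.0440
  (A=0,B=2): P(A|B) = (5/36)/(5/12) = 1/3;  -(5/36)·log₂(1/3) = 0.2201
  (A=1,B=0): P(A|B) = (1/3)/(1/2) = 2/3;  -(1/3)·log₂(2/3) = 0.1950
  (A=1,B=1): P(A|B) = (1/18)/(1/12) = 2/3;  -(1/18)·log₂(2/3) = 0.0325
  (A=1,B=2): P(A|B) = (5/18)/(5/12) = 2/3;  -(5/18)·log₂(2/3) = 0.1625
H(A|B) = 0.2642 + 0.0440 + 0.2201 + 0.1950 + 0.0325 + 0.1625
  = 0.9183 bits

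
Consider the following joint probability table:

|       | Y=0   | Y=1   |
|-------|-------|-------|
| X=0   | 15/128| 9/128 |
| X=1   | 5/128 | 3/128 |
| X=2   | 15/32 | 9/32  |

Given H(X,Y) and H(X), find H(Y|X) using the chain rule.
From the chain rule: H(X,Y) = H(X) + H(Y|X)
Therefore: H(Y|X) = H(X,Y) - H(X)

H(X,Y) = -[(15/128)·log₂(15/128) + (9/128)·log₂(9/128) + (5/128)·log₂(5/128) + (3/128)·log₂(3/128) + (15/32)·log₂(15/32) + (9/32)·log₂(9/32)]
  = 0.3625 + 0.2693 + 0.1827 + 0.1269 + 0.5124 + 0.5147
  = 1.9685 bits
Marginal P(X) (row sums):
  P(X=0) = 15/128 + 9/128 = 3/16
  P(X=1) = 5/128 + 3/128 = 1/16
  P(X=2) = 15/32 + 9/32 = 3/4
H(X) = -[(3/16)·log₂(3/16) + (1/16)·log₂(1/16) + (3/4)·log₂(3/4)]
  = 0.4528 + 0.2500 + 0.3113
  = 1.0141 bits

H(Y|X) = 1.9685 - 1.0141 = 0.9544 bits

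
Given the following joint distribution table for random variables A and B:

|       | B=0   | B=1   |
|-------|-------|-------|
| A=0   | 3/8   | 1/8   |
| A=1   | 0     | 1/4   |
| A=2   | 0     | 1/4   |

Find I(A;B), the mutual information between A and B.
Marginal P(A) (row sums):
  P(A=0) = 3/8 + 1/8 = 1/2
  P(A=1) = 0 + 1/4 = 1/4
  P(A=2) = 0 + 1/4 = 1/4
Marginal P(B) (column sums):
  P(B=0) = 3/8 + 0 + 0 = 3/8
  P(B=1) = 1/8 + 1/4 + 1/4 = 5/8

H(A) = -[(1/2)·log₂(1/2) + (1/4)·log₂(1/4) + (1/4)·log₂(1/4)]
  = 0.5000 + 0.5000 + 0.5000
  = 1.5000 bits
H(B) = -[(3/8)·log₂(3/8) + (5/8)·log₂(5/8)]
  = 0.5306 + 0.4238
  = 0.9544 bits
H(A,B) = -[(3/8)·log₂(3/8) + (1/8)·log₂(1/8) + (1/4)·log₂(1/4) + (1/4)·log₂(1/4)]
  = 0.5306 + 0.3750 + 0.5000 + 0.5000
  = 1.9056 bits

I(A;B) = H(A) + H(B) - H(A,B)
  = 1.5000 + 0.9544 - 1.9056
  = 0.5488 bits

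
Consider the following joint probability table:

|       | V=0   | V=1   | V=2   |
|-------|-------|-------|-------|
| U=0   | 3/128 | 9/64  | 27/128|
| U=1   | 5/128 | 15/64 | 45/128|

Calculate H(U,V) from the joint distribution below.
H(U,V) = -Σ P(U,V) log₂ P(U,V), summed over the non-zero cells:
H(U,V) = -[(3/128)·log₂(3/128) + (9/64)·log₂(9/64) + (27/128)·log₂(27/128) + (5/128)·log₂(5/128) + (15/64)·log₂(15/64) + (45/128)·log₂(45/128)]
  = 0.1269 + 0.3980 + 0.4736 + 0.1827 + 0.4906 + 0.5302
  = 2.2020 bits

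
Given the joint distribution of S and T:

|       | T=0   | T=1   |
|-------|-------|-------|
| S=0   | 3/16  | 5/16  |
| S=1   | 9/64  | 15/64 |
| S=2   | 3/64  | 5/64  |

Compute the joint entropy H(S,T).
H(S,T) = -Σ P(S,T) log₂ P(S,T), summed over the non-zero cells:
H(S,T) = -[(3/16)·log₂(3/16) + (5/16)·log₂(5/16) + (9/64)·log₂(9/64) + (15/64)·log₂(15/64) + (3/64)·log₂(3/64) + (5/64)·log₂(5/64)]
  = 0.4528 + 0.5244 + 0.3980 + 0.4906 + 0.2070 + 0.2873
  = 2.3601 bits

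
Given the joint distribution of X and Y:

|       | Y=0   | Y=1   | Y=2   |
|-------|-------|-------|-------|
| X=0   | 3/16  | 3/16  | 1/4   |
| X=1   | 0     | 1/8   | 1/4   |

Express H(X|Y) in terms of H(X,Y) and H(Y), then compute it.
H(X|Y) = H(X,Y) - H(Y)

Marginal P(Y) (column sums):
  P(Y=0) = 3/16 + 0 = 3/16
  P(Y=1) = 3/16 + 1/8 = 5/16
  P(Y=2) = 1/4 + 1/4 = 1/2

H(X,Y) = -[(3/16)·log₂(3/16) + (3/16)·log₂(3/16) + (1/4)·log₂(1/4) + (1/8)·log₂(1/8) + (1/4)·log₂(1/4)]
  = 0.4528 + 0.4528 + 0.5000 + 0.3750 + 0.5000
  = 2.2806 bits
H(Y) = -[(3/16)·log₂(3/16) + (5/16)·log₂(5/16) + (1/2)·log₂(1/2)]
  = 0.4528 + 0.5244 + 0.5000
  = 1.4772 bits

H(X|Y) = 2.2806 - 1.4772 = 0.8034 bits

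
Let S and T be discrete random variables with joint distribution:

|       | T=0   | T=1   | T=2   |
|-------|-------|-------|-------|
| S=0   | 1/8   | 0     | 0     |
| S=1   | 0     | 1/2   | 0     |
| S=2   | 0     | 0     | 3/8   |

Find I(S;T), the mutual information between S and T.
Marginal P(S) (row sums):
  P(S=0) = 1/8 + 0 + 0 = 1/8
  P(S=1) = 0 + 1/2 + 0 = 1/2
  P(S=2) = 0 + 0 + 3/8 = 3/8
Marginal P(T) (column sums):
  P(T=0) = 1/8 + 0 + 0 = 1/8
  P(T=1) = 0 + 1/2 + 0 = 1/2
  P(T=2) = 0 + 0 + 3/8 = 3/8

H(S) = -[(1/8)·log₂(1/8) + (1/2)·log₂(1/2) + (3/8)·log₂(3/8)]
  = 0.3750 + 0.5000 + 0.5306
  = 1.4056 bits
H(T) = -[(1/8)·log₂(1/8) + (1/2)·log₂(1/2) + (3/8)·log₂(3/8)]
  = 0.3750 + 0.5000 + 0.5306
  = 1.4056 bits
H(S,T) = -[(1/8)·log₂(1/8) + (1/2)·log₂(1/2) + (3/8)·log₂(3/8)]
  = 0.3750 + 0.5000 + 0.5306
  = 1.4056 bits

I(S;T) = H(S) + H(T) - H(S,T)
  = 1.4056 + 1.4056 - 1.4056
  = 1.4056 bits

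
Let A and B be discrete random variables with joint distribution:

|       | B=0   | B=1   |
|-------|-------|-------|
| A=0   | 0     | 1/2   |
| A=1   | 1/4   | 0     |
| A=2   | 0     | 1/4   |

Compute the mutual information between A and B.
Marginal P(A) (row sums):
  P(A=0) = 0 + 1/2 = 1/2
  P(A=1) = 1/4 + 0 = 1/4
  P(A=2) = 0 + 1/4 = 1/4
Marginal P(B) (column sums):
  P(B=0) = 0 + 1/4 + 0 = 1/4
  P(B=1) = 1/2 + 0 + 1/4 = 3/4

H(A) = -[(1/2)·log₂(1/2) + (1/4)·log₂(1/4) + (1/4)·log₂(1/4)]
  = 0.5000 + 0.5000 + 0.5000
  = 1.5000 bits
H(B) = -[(1/4)·log₂(1/4) + (3/4)·log₂(3/4)]
  = 0.5000 + 0.3113
  = 0.8113 bits
H(A,B) = -[(1/2)·log₂(1/2) + (1/4)·log₂(1/4) + (1/4)·log₂(1/4)]
  = 0.5000 + 0.5000 + 0.5000
  = 1.5000 bits

I(A;B) = H(A) + H(B) - H(A,B)
  = 1.5000 + 0.8113 - 1.5000
  = 0.8113 bits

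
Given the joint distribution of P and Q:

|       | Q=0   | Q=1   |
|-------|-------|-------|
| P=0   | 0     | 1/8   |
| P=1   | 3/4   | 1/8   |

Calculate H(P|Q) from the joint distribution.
Marginal P(Q) (column sums):
  P(Q=0) = 0 + 3/4 = 3/4
  P(Q=1) = 1/8 + 1/8 = 1/4

H(P|Q) = -Σ P(P,Q)·log₂ P(P|Q), where P(P|Q) = P(P,Q) / P(Q)
  (cells with P(P,Q) = 0 contribute 0)
  (P=0,Q=1): P(P|Q) = (1/8)/(1/4) = 1/2;  -(1/8)·log₂(1/2) = 0.1250
  (P=1,Q=0): P(P|Q) = (3/4)/(3/4) = 1;  -(3/4)·log₂(1) = 0.0000
  (P=1,Q=1): P(P|Q) = (1/8)/(1/4) = 1/2;  -(1/8)·log₂(1/2) = 0.1250
H(P|Q) = 0.1250 + 0.0000 + 0.1250
  = 0.2500 bits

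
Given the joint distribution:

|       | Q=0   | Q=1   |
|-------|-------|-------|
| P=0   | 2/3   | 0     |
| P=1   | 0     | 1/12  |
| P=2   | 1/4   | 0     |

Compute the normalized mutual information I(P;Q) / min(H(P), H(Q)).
Marginal P(P) (row sums):
  P(P=0) = 2/3 + 0 = 2/3
  P(P=1) = 0 + 1/12 = 1/12
  P(P=2) = 1/4 + 0 = 1/4
Marginal P(Q) (column sums):
  P(Q=0) = 2/3 + 0 + 1/4 = 11/12
  P(Q=1) = 0 + 1/12 + 0 = 1/12

H(P) = -[(2/3)·log₂(2/3) + (1/12)·log₂(1/12) + (1/4)·log₂(1/4)]
  = 0.3900 + 0.2987 + 0.5000
  = 1.1887 bits
H(Q) = -[(11/12)·log₂(11/12) + (1/12)·log₂(1/12)]
  = 0.1151 + 0.2987
  = 0.4138 bits
H(P,Q) = -[(2/3)·log₂(2/3) + (1/12)·log₂(1/12) + (1/4)·log₂(1/4)]
  = 0.3900 + 0.2987 + 0.5000
  = 1.1887 bits

I(P;Q) = H(P) + H(Q) - H(P,Q)
  = 1.1887 + 0.4138 - 1.1887
  = 0.4138 bits

min(H(P), H(Q)) = min(1.1887, 0.4138) = 0.4138 bits
Normalized MI = 0.4138 / 0.4138 = 1.0000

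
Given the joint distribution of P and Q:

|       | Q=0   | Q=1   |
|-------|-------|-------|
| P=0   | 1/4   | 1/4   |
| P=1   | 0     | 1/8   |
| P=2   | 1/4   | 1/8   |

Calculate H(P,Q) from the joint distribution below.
H(P,Q) = -Σ P(P,Q) log₂ P(P,Q), summed over the non-zero cells:
H(P,Q) = -[(1/4)·log₂(1/4) + (1/4)·log₂(1/4) + (1/8)·log₂(1/8) + (1/4)·log₂(1/4) + (1/8)·log₂(1/8)]
  = 0.5000 + 0.5000 + 0.3750 + 0.5000 + 0.3750
  = 2.2500 bits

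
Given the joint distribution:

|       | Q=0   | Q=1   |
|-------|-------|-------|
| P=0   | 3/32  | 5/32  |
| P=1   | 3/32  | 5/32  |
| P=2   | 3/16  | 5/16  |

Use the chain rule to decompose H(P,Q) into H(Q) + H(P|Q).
By the chain rule: H(P,Q) = H(Q) + H(P|Q)

Marginal P(Q) (column sums):
  P(Q=0) = 3/32 + 3/32 + 3/16 = 3/8
  P(Q=1) = 5/32 + 5/32 + 5/16 = 5/8
H(Q) = -[(3/8)·log₂(3/8) + (5/8)·log₂(5/8)]
  = 0.5306 + 0.4238
  = 0.9544 bits
H(P|Q) = -Σ P(P,Q)·log₂ P(P|Q), where P(P|Q) = P(P,Q) / P(Q)
  (P=0,Q=0): P(P|Q) = (3/32)/(3/8) = 1/4;  -(3/32)·log₂(1/4) = 0.1875
  (P=0,Q=1): P(P|Q) = (5/32)/(5/8) = 1/4;  -(5/32)·log₂(1/4) = 0.3125
  (P=1,Q=0): P(P|Q) = (3/32)/(3/8) = 1/4;  -(3/32)·log₂(1/4) = 0.1875
  (P=1,Q=1): P(P|Q) = (5/32)/(5/8) = 1/4;  -(5/32)·log₂(1/4) = 0.3125
  (P=2,Q=0): P(P|Q) = (3/16)/(3/8) = 1/2;  -(3/16)·log₂(1/2) = 0.1875
  (P=2,Q=1): P(P|Q) = (5/16)/(5/8) = 1/2;  -(5/16)·log₂(1/2) = 0.3125
H(P|Q) = 0.1875 + 0.3125 + 0.1875 + 0.3125 + 0.1875 + 0.3125
  = 1.5000 bits

H(P,Q) = H(Q) + H(P|Q) = 0.9544 + 1.5000 = 2.4544 bits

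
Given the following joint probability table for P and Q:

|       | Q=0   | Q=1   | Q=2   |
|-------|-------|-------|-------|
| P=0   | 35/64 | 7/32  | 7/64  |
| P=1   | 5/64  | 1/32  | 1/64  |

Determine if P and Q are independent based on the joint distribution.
Marginal P(P) (row sums):
  P(P=0) = 35/64 + 7/32 + 7/64 = 7/8
  P(P=1) = 5/64 + 1/32 + 1/64 = 1/8
Marginal P(Q) (column sums):
  P(Q=0) = 35/64 + 5/64 = 5/8
  P(Q=1) = 7/32 + 1/32 = 1/4
  P(Q=2) = 7/64 + 1/64 = 1/8

P and Q are independent iff P(P=i,Q=j) = P(P=i)·P(Q=j) for every cell.
  P(P=0)·P(Q=0) = 7/8 × 5/8 = 35/64 = P(P=0,Q=0) ✓
  P(P=0)·P(Q=1) = 7/8 × 1/4 = 7/32 = P(P=0,Q=1) ✓
  P(P=0)·P(Q=2) = 7/8 × 1/8 = 7/64 = P(P=0,Q=2) ✓
  P(P=1)·P(Q=0) = 1/8 × 5/8 = 5/64 = P(P=1,Q=0) ✓
  P(P=1)·P(Q=1) = 1/8 × 1/4 = 1/32 = P(P=1,Q=1) ✓
  P(P=1)·P(Q=2) = 1/8 × 1/8 = 1/64 = P(P=1,Q=2) ✓

Yes, P and Q are independent: every cell factors, so I(P;Q) = 0 bits.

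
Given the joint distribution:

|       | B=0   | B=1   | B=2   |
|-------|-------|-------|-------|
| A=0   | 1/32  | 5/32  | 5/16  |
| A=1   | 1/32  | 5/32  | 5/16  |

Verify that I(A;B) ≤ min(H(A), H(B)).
Marginal P(A) (row sums):
  P(A=0) = 1/32 + 5/32 + 5/16 = 1/2
  P(A=1) = 1/32 + 5/32 + 5/16 = 1/2
Marginal P(B) (column sums):
  P(B=0) = 1/32 + 1/32 = 1/16
  P(B=1) = 5/32 + 5/32 = 5/16
  P(B=2) = 5/16 + 5/16 = 5/8

H(A) = -[(1/2)·log₂(1/2) + (1/2)·log₂(1/2)]
  = 0.5000 + 0.5000
  = 1.0000 bits
H(B) = -[(1/16)·log₂(1/16) + (5/16)·log₂(5/16) + (5/8)·log₂(5/8)]
  = 0.2500 + 0.5244 + 0.4238
  = 1.1982 bits
H(A,B) = -[(1/32)·log₂(1/32) + (5/32)·log₂(5/32) + (5/16)·log₂(5/16) + (1/32)·log₂(1/32) + (5/32)·log₂(5/32) + (5/16)·log₂(5/16)]
  = 0.1563 + 0.4184 + 0.5244 + 0.1563 + 0.4184 + 0.5244
  = 2.1982 bits

I(A;B) = H(A) + H(B) - H(A,B)
  = 1.0000 + 1.1982 - 2.1982
  = 0.0000 bits

min(H(A), H(B)) = min(1.0000, 1.1982) = 1.0000 bits
Since 0.0000 ≤ 1.0000, the bound is satisfied ✓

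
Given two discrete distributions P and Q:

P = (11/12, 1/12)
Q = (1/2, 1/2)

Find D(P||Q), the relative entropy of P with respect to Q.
D(P||Q) = Σ P(i) log₂(P(i)/Q(i))
  i=0: (11/12) × log₂((11/12)/(1/2)) = (11/12) × log₂(11/6) = 0.8016
  i=1: (1/12) × log₂((1/12)/(1/2)) = (1/12) × log₂(1/6) = -0.2154
D(P||Q) = 0.8016 - 0.2154
  = 0.5862 bits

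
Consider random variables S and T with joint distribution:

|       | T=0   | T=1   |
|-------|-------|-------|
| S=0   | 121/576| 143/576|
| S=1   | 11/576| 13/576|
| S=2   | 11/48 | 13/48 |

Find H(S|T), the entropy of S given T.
Marginal P(T) (column sums):
  P(T=0) = 121/576 + 11/576 + 11/48 = 11/24
  P(T=1) = 143/576 + 13/576 + 13/48 = 13/24

H(S|T) = -Σ P(S,T)·log₂ P(S|T), where P(S|T) = P(S,T) / P(T)
  (S=0,T=0): P(S|T) = (121/576)/(11/24) = 11/24;  -(121/576)·log₂(11/24) = 0.2364
  (S=0,T=1): P(S|T) = (143/576)/(13/24) = 11/24;  -(143/576)·log₂(11/24) = 0.2794
  (S=1,T=0): P(S|T) = (11/576)/(11/24) = 1/24;  -(11/576)·log₂(1/24) = 0.0876
  (S=1,T=1): P(S|T) = (13/576)/(13/24) = 1/24;  -(13/576)·log₂(1/24) = 0.1035
  (S=2,T=0): P(S|T) = (11/48)/(11/24) = 1/2;  -(11/48)·log₂(1/2) = 0.2292
  (S=2,T=1): P(S|T) = (13/48)/(13/24) = 1/2;  -(13/48)·log₂(1/2) = 0.2708
H(S|T) = 0.2364 + 0.2794 + 0.0876 + 0.1035 + 0.2292 + 0.2708
  = 1.2069 bits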